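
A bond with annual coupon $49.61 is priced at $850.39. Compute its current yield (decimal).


Formula: Current yield = annual coupon / price
Substituting: CY = $49.61 / $850.39
CY = 0.058338

0.058338


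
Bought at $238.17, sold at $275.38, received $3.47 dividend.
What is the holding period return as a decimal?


Formula: HPR = (P1 - P0 + D) / P0
Gain: $275.38 - $238.17 + $3.47 = $40.68
HPR = $40.68 / $238.17 = 0.1708

0.1708


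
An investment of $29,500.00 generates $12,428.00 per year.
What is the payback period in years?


Formula: Payback = investment / annual cash flow
Substituting: Payback = $29,500.00 / $12,428.00
Payback = 2.3737 years

2.3737 years


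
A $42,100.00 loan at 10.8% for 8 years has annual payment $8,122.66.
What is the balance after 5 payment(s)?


Formula: Balance = PV*(1+r)^k - PMT*((1+r)^k - 1)/r
Growth: (1 + 0.108)^5 = 1.669932
Accumulated factor: ((1+r)^k - 1)/r = 6.203075
Balance = $42,100.00 * 1.669932 - $8,122.66 * 6.203075
Balance = $19,918.67

$19,918.67


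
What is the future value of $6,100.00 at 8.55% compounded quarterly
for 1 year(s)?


Formula: FV = P * (1 + r/m)^(m*t)
Period rate: r/m = 0.0855 / 4 = 0.021375
Total periods: m*t = 4 * 1 = 4
Growth factor: (1 + 0.021375)^4 = 1.088281
FV = $6,100.00 * 1.088281 = $6,638.51

$6,638.51


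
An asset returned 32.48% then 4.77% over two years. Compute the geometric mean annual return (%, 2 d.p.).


Formula: Geometric mean = ((1+r1)*(1+r2))^(1/2) - 1
Product: (1 + 0.3248) * (1 + 0.0477) = 1.3248 * 1.0477 = 1.387993
Square root: 1.387993^0.5 = 1.178131
Geometric mean = 1.178131 - 1 = 0.178131
As percentage: 17.81%

17.81%


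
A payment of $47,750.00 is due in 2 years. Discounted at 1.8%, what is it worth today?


Formula: PV = FV / (1 + r)^n
Substituting: PV = $47,750.00 / (1 + 0.018)^2
Discount factor: (1.018)^2 = 1.036324
PV = $47,750.00 / 1.036324 = $46,076.32

$46,076.32


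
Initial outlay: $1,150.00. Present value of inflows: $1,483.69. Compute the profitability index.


Formula: PI = PV(cash flows) / initial investment
Substituting: PI = $1,483.69 / $1,150.00
PI = 1.2902

1.2902


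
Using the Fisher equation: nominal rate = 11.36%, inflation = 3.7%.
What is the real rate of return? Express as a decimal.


Formula: (1 + r_real) = (1 + r_nom) / (1 + inflation)
Substituting: (1 + r_real) = 1.1136 / 1.037
(1 + r_real) = 1.073867
r_real = 1.073867 - 1 = 0.073867

0.073867


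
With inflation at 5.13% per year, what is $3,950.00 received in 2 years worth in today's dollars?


Formula: Real value = nominal / (1 + inflation)^years
Price level: (1 + 0.0513)^2 = 1.105232
Real value = $3,950.00 / 1.105232 = $3,573.91

$3,573.91


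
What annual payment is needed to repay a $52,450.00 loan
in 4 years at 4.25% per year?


Formula: PMT = PV * r / (1 - (1+r)^(-n))
Denominator: 1 - (1 + 0.0425)^(-4) = 0.153366
Numerator: $52,450.00 * 0.0425 = 2229.125
PMT = 2229.125 / 0.153366 = $14,534.68

$14,534.68


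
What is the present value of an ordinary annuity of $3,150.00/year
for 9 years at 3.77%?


Formula: PV = PMT * (1 - (1+r)^(-n)) / r
Discount factor: (1 + 0.0377)^(-9) = 0.716727
Bracket: 1 - 0.716727 = 0.283273
PV = $3,150.00 * 0.283273 / 0.0377 = $23,668.71

$23,668.71


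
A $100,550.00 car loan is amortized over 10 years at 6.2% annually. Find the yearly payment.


Formula: PMT = PV * r / (1 - (1+r)^(-n))
Denominator: 1 - (1 + 0.062)^(-10) = 0.452032
Numerator: $100,550.00 * 0.062 = 6234.1
PMT = 6234.1 / 0.452032 = $13,791.27

$13,791.27


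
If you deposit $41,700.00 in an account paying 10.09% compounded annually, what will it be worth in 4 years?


Formula: FV = P * (1 + r)^n
Substituting: FV = $41,700.00 * (1 + 0.1009)^4
Growth factor: (1.1009)^4 = 1.468897
FV = $41,700.00 * 1.468897 = $61,253.03

$61,253.03


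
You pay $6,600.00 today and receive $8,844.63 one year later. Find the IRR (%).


Formula: IRR = C1/C0 - 1
Substituting: IRR = $8,844.63 / $6,600.00 - 1
Ratio: 1.340095 - 1 = 0.340095
IRR = 34.0095%

34.0095%


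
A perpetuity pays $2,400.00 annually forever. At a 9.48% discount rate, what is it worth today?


Formula: PV = C / r
Substituting: PV = $2,400.00 / 0.0948
PV = $25,316.46

$25,316.46


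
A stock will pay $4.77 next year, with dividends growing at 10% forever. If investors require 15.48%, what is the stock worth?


Formula: P = D1 / (r - g)
Spread: r - g = 0.1548 - 0.1 = 0.0548
Substituting: P = $4.77 / 0.0548
P = $87.04

$87.04


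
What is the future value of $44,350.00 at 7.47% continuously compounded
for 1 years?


Formula: FV = P * e^(r*t)
Exponent: r*t = 0.0747 * 1 = 0.0747
e^(0.0747) = 1.077561
FV = $44,350.00 * 1.077561 = $47,789.82

$47,789.82


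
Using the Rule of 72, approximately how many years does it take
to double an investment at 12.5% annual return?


Formula: Years ≈ 72 / r
Substituting: Years ≈ 72 / 12.5
Years ≈ 5.8

5.8 years


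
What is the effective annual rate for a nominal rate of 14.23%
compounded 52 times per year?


Formula: EAR = (1 + r/m)^m - 1
Period rate: r/m = 0.1423 / 52 = 0.002737
Compounding: (1 + 0.002737)^52 = 1.152698
EAR = 1.152698 - 1 = 0.152698

0.152698


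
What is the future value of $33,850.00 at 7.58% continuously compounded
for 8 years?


Formula: FV = P * e^(r*t)
Exponent: r*t = 0.0758 * 8 = 0.6064
e^(0.6064) = 1.833818
FV = $33,850.00 * 1.833818 = $62,074.73

$62,074.73


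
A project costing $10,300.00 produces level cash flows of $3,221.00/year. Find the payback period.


Formula: Payback = investment / annual cash flow
Substituting: Payback = $10,300.00 / $3,221.00
Payback = 3.1978 years

3.1978 years


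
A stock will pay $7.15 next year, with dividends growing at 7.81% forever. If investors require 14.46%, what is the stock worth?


Formula: P = D1 / (r - g)
Spread: r - g = 0.1446 - 0.0781 = 0.0665
Substituting: P = $7.15 / 0.0665
P = $107.52

$107.52


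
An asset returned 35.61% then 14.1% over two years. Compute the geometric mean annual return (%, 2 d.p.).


Formula: Geometric mean = ((1+r1)*(1+r2))^(1/2) - 1
Product: (1 + 0.3561) * (1 + 0.141) = 1.3561 * 1.141 = 1.54731
Square root: 1.54731^0.5 = 1.243909
Geometric mean = 1.243909 - 1 = 0.243909
As percentage: 24.39%

24.39%


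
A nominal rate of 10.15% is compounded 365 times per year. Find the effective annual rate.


Formula: EAR = (1 + r/m)^m - 1
Period rate: r/m = 0.1015 / 365 = 0.000278
Compounding: (1 + 0.000278)^365 = 1.106814
EAR = 1.106814 - 1 = 0.106814

0.106814


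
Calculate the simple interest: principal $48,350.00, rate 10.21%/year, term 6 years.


Formula: I = P * r * t
Substituting: I = $48,350.00 * 0.1021 * 6
Step: I = $48,350.00 * 0.6126
I = $29,619.21

$29,619.21


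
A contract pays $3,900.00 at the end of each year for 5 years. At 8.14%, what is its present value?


Formula: PV = PMT * (1 - (1+r)^(-n)) / r
Discount factor: (1 + 0.0814)^(-5) = 0.676189
Bracket: 1 - 0.676189 = 0.323811
PV = $3,900.00 * 0.323811 / 0.0814 = $15,514.28

$15,514.28


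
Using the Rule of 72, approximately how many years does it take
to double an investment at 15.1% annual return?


Formula: Years ≈ 72 / r
Substituting: Years ≈ 72 / 15.1
Years ≈ 4.8

4.8 years


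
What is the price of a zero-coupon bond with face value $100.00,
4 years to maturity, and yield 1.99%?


Formula: Price = FV / (1 + r)^n
Substituting: Price = $100.00 / (1 + 0.0199)^4
Discount factor: (1.0199)^4 = 1.082008
Price = $100.00 / 1.082008 = $92.42

$92.42


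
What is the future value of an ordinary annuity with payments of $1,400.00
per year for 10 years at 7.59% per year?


Formula: FV = PMT * ((1+r)^n - 1) / r
Growth factor: (1 + 0.0759)^10 = 2.078352
Numerator: 2.078352 - 1 = 1.078352
FV = $1,400.00 * 1.078352 / 0.0759 = $19,890.55

$19,890.55


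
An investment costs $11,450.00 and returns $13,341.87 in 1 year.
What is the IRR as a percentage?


Formula: IRR = C1/C0 - 1
Substituting: IRR = $13,341.87 / $11,450.00 - 1
Ratio: 1.165229 - 1 = 0.165229
IRR = 16.5229%

16.5229%


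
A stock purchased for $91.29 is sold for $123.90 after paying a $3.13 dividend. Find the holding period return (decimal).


Formula: HPR = (P1 - P0 + D) / P0
Gain: $123.90 - $91.29 + $3.13 = $35.74
HPR = $35.74 / $91.29 = 0.3915

0.3915


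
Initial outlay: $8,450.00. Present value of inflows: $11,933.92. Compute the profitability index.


Formula: PI = PV(cash flows) / initial investment
Substituting: PI = $11,933.92 / $8,450.00
PI = 1.4123

1.4123


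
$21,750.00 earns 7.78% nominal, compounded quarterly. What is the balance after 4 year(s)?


Formula: FV = P * (1 + r/m)^(m*t)
Period rate: r/m = 0.0778 / 4 = 0.01945
Total periods: m*t = 4 * 4 = 16
Growth factor: (1 + 0.01945)^16 = 1.36099
FV = $21,750.00 * 1.36099 = $29,601.53

$29,601.53


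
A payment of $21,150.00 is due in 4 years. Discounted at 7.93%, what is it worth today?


Formula: PV = FV / (1 + r)^n
Substituting: PV = $21,150.00 / (1 + 0.0793)^4
Discount factor: (1.0793)^4 = 1.356965
PV = $21,150.00 / 1.356965 = $15,586.25

$15,586.25


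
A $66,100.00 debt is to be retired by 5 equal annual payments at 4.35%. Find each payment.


Formula: PMT = PV * r / (1 - (1+r)^(-n))
Denominator: 1 - (1 + 0.0435)^(-5) = 0.191765
Numerator: $66,100.00 * 0.0435 = 2875.35
PMT = 2875.35 / 0.191765 = $14,994.15

$14,994.15


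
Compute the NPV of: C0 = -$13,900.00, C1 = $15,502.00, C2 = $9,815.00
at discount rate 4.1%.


Formula: NPV = C0 + C1/(1+r) + C2/(1+r)^2
Discount C1: $15,502.00 / (1 + 0.041) = $14,891.45
Discount C2: $9,815.00 / (1 + 0.041)^2 = $9,057.09
NPV = -$13,900.00 + $14,891.45 + $9,057.09 = $10,048.54

$10,048.54


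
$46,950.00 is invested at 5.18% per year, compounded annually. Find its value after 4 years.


Formula: FV = P * (1 + r)^n
Substituting: FV = $46,950.00 * (1 + 0.0518)^4
Growth factor: (1.0518)^4 = 1.223863
FV = $46,950.00 * 1.223863 = $57,460.35

$57,460.35


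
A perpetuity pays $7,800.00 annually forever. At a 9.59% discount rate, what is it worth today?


Formula: PV = C / r
Substituting: PV = $7,800.00 / 0.0959
PV = $81,334.72

$81,334.72


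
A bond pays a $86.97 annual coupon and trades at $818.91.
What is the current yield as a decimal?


Formula: Current yield = annual coupon / price
Substituting: CY = $86.97 / $818.91
CY = 0.106202

0.106202


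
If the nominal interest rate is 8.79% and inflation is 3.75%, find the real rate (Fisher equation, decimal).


Formula: (1 + r_real) = (1 + r_nom) / (1 + inflation)
Substituting: (1 + r_real) = 1.0879 / 1.0375
(1 + r_real) = 1.048578
r_real = 1.048578 - 1 = 0.048578

0.048578


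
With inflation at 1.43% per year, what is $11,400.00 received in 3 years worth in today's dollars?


Formula: Real value = nominal / (1 + inflation)^years
Price level: (1 + 0.0143)^3 = 1.043516
Real value = $11,400.00 / 1.043516 = $10,924.60

$10,924.60


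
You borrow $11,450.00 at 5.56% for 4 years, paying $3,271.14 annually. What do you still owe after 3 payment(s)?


Formula: Balance = PV*(1+r)^k - PMT*((1+r)^k - 1)/r
Growth: (1 + 0.0556)^3 = 1.176246
Accumulated factor: ((1+r)^k - 1)/r = 3.169891
Balance = $11,450.00 * 1.176246 - $3,271.14 * 3.169891
Balance = $3,098.86

$3,098.86


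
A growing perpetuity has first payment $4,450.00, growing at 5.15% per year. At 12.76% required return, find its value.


Formula: PV = C / (r - g)
Spread: r - g = 0.1276 - 0.0515 = 0.0761
Substituting: PV = $4,450.00 / 0.0761
PV = $58,475.69

$58,475.69


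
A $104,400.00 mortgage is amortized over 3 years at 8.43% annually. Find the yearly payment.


Formula: PMT = PV * r / (1 - (1+r)^(-n))
Denominator: 1 - (1 + 0.0843)^(-3) = 0.215575
Numerator: $104,400.00 * 0.0843 = 8800.92
PMT = 8800.92 / 0.215575 = $40,825.40

$40,825.40


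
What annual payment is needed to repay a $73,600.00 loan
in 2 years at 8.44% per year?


Formula: PMT = PV * r / (1 - (1+r)^(-n))
Denominator: 1 - (1 + 0.0844)^(-2) = 0.149604
Numerator: $73,600.00 * 0.0844 = 6211.84
PMT = 6211.84 / 0.149604 = $41,521.76

$41,521.76


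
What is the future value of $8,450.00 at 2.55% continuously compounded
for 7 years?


Formula: FV = P * e^(r*t)
Exponent: r*t = 0.0255 * 7 = 0.1785
e^(0.1785) = 1.195423
FV = $8,450.00 * 1.195423 = $10,101.32

$10,101.32


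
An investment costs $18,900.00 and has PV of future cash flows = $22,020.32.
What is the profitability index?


Formula: PI = PV(cash flows) / initial investment
Substituting: PI = $22,020.32 / $18,900.00
PI = 1.1651

1.1651


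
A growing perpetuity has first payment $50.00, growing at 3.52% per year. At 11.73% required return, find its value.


Formula: PV = C / (r - g)
Spread: r - g = 0.1173 - 0.0352 = 0.0821
Substituting: PV = $50.00 / 0.0821
PV = $609.01

$609.01


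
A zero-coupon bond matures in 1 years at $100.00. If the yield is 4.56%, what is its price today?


Formula: Price = FV / (1 + r)^n
Substituting: Price = $100.00 / (1 + 0.0456)^1
Discount factor: (1.0456)^1 = 1.0456
Price = $100.00 / 1.0456 = $95.64

$95.64


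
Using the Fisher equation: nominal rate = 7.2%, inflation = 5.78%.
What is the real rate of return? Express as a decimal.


Formula: (1 + r_real) = (1 + r_nom) / (1 + inflation)
Substituting: (1 + r_real) = 1.072 / 1.0578
(1 + r_real) = 1.013424
r_real = 1.013424 - 1 = 0.013424

0.013424


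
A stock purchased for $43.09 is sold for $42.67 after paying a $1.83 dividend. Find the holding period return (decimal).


Formula: HPR = (P1 - P0 + D) / P0
Gain: $42.67 - $43.09 + $1.83 = $1.41
HPR = $1.41 / $43.09 = 0.0327

0.0327


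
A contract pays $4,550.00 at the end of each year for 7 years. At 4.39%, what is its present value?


Formula: PV = PMT * (1 - (1+r)^(-n)) / r
Discount factor: (1 + 0.0439)^(-7) = 0.740266
Bracket: 1 - 0.740266 = 0.259734
PV = $4,550.00 * 0.259734 / 0.0439 = $26,920.05

$26,920.05


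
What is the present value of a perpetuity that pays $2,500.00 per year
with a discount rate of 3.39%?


Formula: PV = C / r
Substituting: PV = $2,500.00 / 0.0339
PV = $73,746.31

$73,746.31


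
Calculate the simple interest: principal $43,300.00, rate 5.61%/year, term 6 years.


Formula: I = P * r * t
Substituting: I = $43,300.00 * 0.0561 * 6
Step: I = $43,300.00 * 0.3366
I = $14,574.78

$14,574.78


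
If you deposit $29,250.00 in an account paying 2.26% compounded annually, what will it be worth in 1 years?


Formula: FV = P * (1 + r)^n
Substituting: FV = $29,250.00 * (1 + 0.0226)^1
Growth factor: (1.0226)^1 = 1.0226
FV = $29,250.00 * 1.0226 = $29,911.05

$29,911.05


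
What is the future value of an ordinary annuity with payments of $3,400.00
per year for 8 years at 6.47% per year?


Formula: FV = PMT * ((1+r)^n - 1) / r
Growth factor: (1 + 0.0647)^8 = 1.65127
Numerator: 1.65127 - 1 = 0.65127
FV = $3,400.00 * 0.65127 / 0.0647 = $34,224.38

$34,224.38


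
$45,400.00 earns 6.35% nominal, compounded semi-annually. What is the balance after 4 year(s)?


Formula: FV = P * (1 + r/m)^(m*t)
Period rate: r/m = 0.0635 / 2 = 0.03175
Total periods: m*t = 2 * 4 = 8
Growth factor: (1 + 0.03175)^8 = 1.284091
FV = $45,400.00 * 1.284091 = $58,297.73

$58,297.73


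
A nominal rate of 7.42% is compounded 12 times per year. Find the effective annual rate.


Formula: EAR = (1 + r/m)^m - 1
Period rate: r/m = 0.0742 / 12 = 0.006183
Compounding: (1 + 0.006183)^12 = 1.076776
EAR = 1.076776 - 1 = 0.076776

0.076776


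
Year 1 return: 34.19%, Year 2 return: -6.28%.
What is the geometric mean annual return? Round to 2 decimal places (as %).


Formula: Geometric mean = ((1+r1)*(1+r2))^(1/2) - 1
Product: (1 + 0.3419) * (1 + -0.0628) = 1.3419 * 0.9372 = 1.257629
Square root: 1.257629^0.5 = 1.12144
Geometric mean = 1.12144 - 1 = 0.12144
As percentage: 12.14%

12.14%


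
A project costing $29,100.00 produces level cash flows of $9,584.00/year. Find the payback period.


Formula: Payback = investment / annual cash flow
Substituting: Payback = $29,100.00 / $9,584.00
Payback = 3.0363 years

3.0363 years


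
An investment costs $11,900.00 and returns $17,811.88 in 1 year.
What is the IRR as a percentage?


Formula: IRR = C1/C0 - 1
Substituting: IRR = $17,811.88 / $11,900.00 - 1
Ratio: 1.496797 - 1 = 0.496797
IRR = 49.6797%

49.6797%


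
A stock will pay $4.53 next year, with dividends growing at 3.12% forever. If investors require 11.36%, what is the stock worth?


Formula: P = D1 / (r - g)
Spread: r - g = 0.1136 - 0.0312 = 0.0824
Substituting: P = $4.53 / 0.0824
P = $54.98

$54.98


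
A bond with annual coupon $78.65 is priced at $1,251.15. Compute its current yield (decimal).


Formula: Current yield = annual coupon / price
Substituting: CY = $78.65 / $1,251.15
CY = 0.062862

0.062862


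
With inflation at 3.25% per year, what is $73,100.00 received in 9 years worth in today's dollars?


Formula: Real value = nominal / (1 + inflation)^years
Price level: (1 + 0.0325)^9 = 1.333554
Real value = $73,100.00 / 1.333554 = $54,815.94

$54,815.94


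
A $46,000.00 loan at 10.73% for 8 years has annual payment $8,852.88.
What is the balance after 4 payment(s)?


Formula: Balance = PV*(1+r)^k - PMT*((1+r)^k - 1)/r
Growth: (1 + 0.1073)^4 = 1.503354
Accumulated factor: ((1+r)^k - 1)/r = 4.691089
Balance = $46,000.00 * 1.503354 - $8,852.88 * 4.691089
Balance = $27,624.63

$27,624.63


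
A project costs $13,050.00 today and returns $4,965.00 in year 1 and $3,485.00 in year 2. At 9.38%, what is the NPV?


Formula: NPV = C0 + C1/(1+r) + C2/(1+r)^2
Discount C1: $4,965.00 / (1 + 0.0938) = $4,539.22
Discount C2: $3,485.00 / (1 + 0.0938)^2 = $2,912.91
NPV = -$13,050.00 + $4,539.22 + $2,912.91 = -$5,597.87

-$5,597.87


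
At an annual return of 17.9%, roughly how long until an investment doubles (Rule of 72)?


Formula: Years ≈ 72 / r
Substituting: Years ≈ 72 / 17.9
Years ≈ 4.0

4.0 years


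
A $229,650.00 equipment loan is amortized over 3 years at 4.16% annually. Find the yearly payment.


Formula: PMT = PV * r / (1 - (1+r)^(-n))
Denominator: 1 - (1 + 0.0416)^(-3) = 0.115094
Numerator: $229,650.00 * 0.0416 = 9553.44
PMT = 9553.44 / 0.115094 = $83,005.46

$83,005.46


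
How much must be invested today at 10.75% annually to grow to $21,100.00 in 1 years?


Formula: PV = FV / (1 + r)^n
Substituting: PV = $21,100.00 / (1 + 0.1075)^1
Discount factor: (1.1075)^1 = 1.1075
PV = $21,100.00 / 1.1075 = $19,051.92

$19,051.92


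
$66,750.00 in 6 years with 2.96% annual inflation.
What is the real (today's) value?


Formula: Real value = nominal / (1 + inflation)^years
Price level: (1 + 0.0296)^6 = 1.191273
Real value = $66,750.00 / 1.191273 = $56,032.51

$56,032.51


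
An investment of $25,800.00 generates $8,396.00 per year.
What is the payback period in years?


Formula: Payback = investment / annual cash flow
Substituting: Payback = $25,800.00 / $8,396.00
Payback = 3.0729 years

3.0729 years


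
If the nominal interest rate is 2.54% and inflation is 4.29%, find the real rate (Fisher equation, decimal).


Formula: (1 + r_real) = (1 + r_nom) / (1 + inflation)
Substituting: (1 + r_real) = 1.0254 / 1.0429
(1 + r_real) = 0.98322
r_real = 0.98322 - 1 = -0.01678

-0.01678


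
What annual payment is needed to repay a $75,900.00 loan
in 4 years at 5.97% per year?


Formula: PMT = PV * r / (1 - (1+r)^(-n))
Denominator: 1 - (1 + 0.0597)^(-4) = 0.207009
Numerator: $75,900.00 * 0.0597 = 4531.23
PMT = 4531.23 / 0.207009 = $21,889.05

$21,889.05


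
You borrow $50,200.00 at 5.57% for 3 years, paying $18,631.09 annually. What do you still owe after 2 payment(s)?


Formula: Balance = PV*(1+r)^k - PMT*((1+r)^k - 1)/r
Growth: (1 + 0.0557)^2 = 1.114502
Accumulated factor: ((1+r)^k - 1)/r = 2.0557
Balance = $50,200.00 * 1.114502 - $18,631.09 * 2.0557
Balance = $17,648.09

$17,648.09


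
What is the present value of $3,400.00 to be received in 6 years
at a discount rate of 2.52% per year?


Formula: PV = FV / (1 + r)^n
Substituting: PV = $3,400.00 / (1 + 0.0252)^6
Discount factor: (1.0252)^6 = 1.161052
PV = $3,400.00 / 1.161052 = $2,928.38

$2,928.38


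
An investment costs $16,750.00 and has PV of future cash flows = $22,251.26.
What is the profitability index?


Formula: PI = PV(cash flows) / initial investment
Substituting: PI = $22,251.26 / $16,750.00
PI = 1.3284

1.3284


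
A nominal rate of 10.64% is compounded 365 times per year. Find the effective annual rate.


Formula: EAR = (1 + r/m)^m - 1
Period rate: r/m = 0.1064 / 365 = 0.000292
Compounding: (1 + 0.000292)^365 = 1.112249
EAR = 1.112249 - 1 = 0.112249

0.112249


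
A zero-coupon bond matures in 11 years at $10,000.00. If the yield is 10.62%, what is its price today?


Formula: Price = FV / (1 + r)^n
Substituting: Price = $10,000.00 / (1 + 0.1062)^11
Discount factor: (1.1062)^11 = 3.03508
Price = $10,000.00 / 3.03508 = $3,294.81

$3,294.81


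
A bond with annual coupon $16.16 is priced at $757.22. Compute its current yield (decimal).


Formula: Current yield = annual coupon / price
Substituting: CY = $16.16 / $757.22
CY = 0.021341

0.021341


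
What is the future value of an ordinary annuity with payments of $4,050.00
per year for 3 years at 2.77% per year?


Formula: FV = PMT * ((1+r)^n - 1) / r
Growth factor: (1 + 0.0277)^3 = 1.085423
Numerator: 1.085423 - 1 = 0.085423
FV = $4,050.00 * 0.085423 / 0.0277 = $12,489.66

$12,489.66


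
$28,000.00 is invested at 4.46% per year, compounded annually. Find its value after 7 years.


Formula: FV = P * (1 + r)^n
Substituting: FV = $28,000.00 * (1 + 0.0446)^7
Growth factor: (1.0446)^7 = 1.35722
FV = $28,000.00 * 1.35722 = $38,002.15

$38,002.15


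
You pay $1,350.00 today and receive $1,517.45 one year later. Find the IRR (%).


Formula: IRR = C1/C0 - 1
Substituting: IRR = $1,517.45 / $1,350.00 - 1
Ratio: 1.124037 - 1 = 0.124037
IRR = 12.4037%

12.4037%


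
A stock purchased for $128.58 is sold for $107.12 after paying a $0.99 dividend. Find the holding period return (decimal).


Formula: HPR = (P1 - P0 + D) / P0
Gain: $107.12 - $128.58 + $0.99 = -$20.47
HPR = -$20.47 / $128.58 = -0.1592

-0.1592


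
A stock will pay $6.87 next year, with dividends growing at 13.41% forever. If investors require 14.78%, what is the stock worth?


Formula: P = D1 / (r - g)
Spread: r - g = 0.1478 - 0.1341 = 0.0137
Substituting: P = $6.87 / 0.0137
P = $501.46

$501.46


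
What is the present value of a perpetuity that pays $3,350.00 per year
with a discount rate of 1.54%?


Formula: PV = C / r
Substituting: PV = $3,350.00 / 0.0154
PV = $217,532.47

$217,532.47


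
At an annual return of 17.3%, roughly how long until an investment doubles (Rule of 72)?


Formula: Years ≈ 72 / r
Substituting: Years ≈ 72 / 17.3
Years ≈ 4.2

4.2 years


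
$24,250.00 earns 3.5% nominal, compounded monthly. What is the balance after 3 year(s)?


Formula: FV = P * (1 + r/m)^(m*t)
Period rate: r/m = 0.035 / 12 = 0.002917
Total periods: m*t = 12 * 3 = 36
Growth factor: (1 + 0.002917)^36 = 1.110541
FV = $24,250.00 * 1.110541 = $26,930.62

$26,930.62


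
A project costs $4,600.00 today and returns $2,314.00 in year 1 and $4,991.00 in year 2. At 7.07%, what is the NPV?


Formula: NPV = C0 + C1/(1+r) + C2/(1+r)^2
Discount C1: $2,314.00 / (1 + 0.0707) = $2,161.20
Discount C2: $4,991.00 / (1 + 0.0707)^2 = $4,353.63
NPV = -$4,600.00 + $2,161.20 + $4,353.63 = $1,914.84

$1,914.84


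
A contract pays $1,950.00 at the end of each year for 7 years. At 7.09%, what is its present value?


Formula: PV = PMT * (1 - (1+r)^(-n)) / r
Discount factor: (1 + 0.0709)^(-7) = 0.619095
Bracket: 1 - 0.619095 = 0.380905
PV = $1,950.00 * 0.380905 / 0.0709 = $10,476.22

$10,476.22


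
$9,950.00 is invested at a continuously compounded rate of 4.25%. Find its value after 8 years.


Formula: FV = P * e^(r*t)
Exponent: r*t = 0.0425 * 8 = 0.34
e^(0.34) = 1.404948
FV = $9,950.00 * 1.404948 = $13,979.23

$13,979.23


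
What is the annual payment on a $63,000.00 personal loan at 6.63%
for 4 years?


Formula: PMT = PV * r / (1 - (1+r)^(-n))
Denominator: 1 - (1 + 0.0663)^(-4) = 0.226461
Numerator: $63,000.00 * 0.0663 = 4176.9
PMT = 4176.9 / 0.226461 = $18,444.26

$18,444.26


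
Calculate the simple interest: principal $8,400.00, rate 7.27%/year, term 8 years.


Formula: I = P * r * t
Substituting: I = $8,400.00 * 0.0727 * 8
Step: I = $8,400.00 * 0.5816
I = $4,885.44

$4,885.44


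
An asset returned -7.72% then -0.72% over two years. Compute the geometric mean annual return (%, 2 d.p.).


Formula: Geometric mean = ((1+r1)*(1+r2))^(1/2) - 1
Product: (1 + -0.0772) * (1 + -0.0072) = 0.9228 * 0.9928 = 0.916156
Square root: 0.916156^0.5 = 0.95716
Geometric mean = 0.95716 - 1 = -0.04284
As percentage: -4.28%

-4.28%


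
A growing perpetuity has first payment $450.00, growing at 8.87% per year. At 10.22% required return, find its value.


Formula: PV = C / (r - g)
Spread: r - g = 0.1022 - 0.0887 = 0.0135
Substituting: PV = $450.00 / 0.0135
PV = $33,333.33

$33,333.33


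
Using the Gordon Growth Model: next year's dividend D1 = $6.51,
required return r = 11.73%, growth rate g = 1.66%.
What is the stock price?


Formula: P = D1 / (r - g)
Spread: r - g = 0.1173 - 0.0166 = 0.1007
Substituting: P = $6.51 / 0.1007
P = $64.65

$64.65


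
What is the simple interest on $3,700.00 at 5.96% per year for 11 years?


Formula: I = P * r * t
Substituting: I = $3,700.00 * 0.0596 * 11
Step: I = $3,700.00 * 0.6556
I = $2,425.72

$2,425.72


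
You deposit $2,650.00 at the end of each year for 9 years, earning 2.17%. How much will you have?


Formula: FV = PMT * ((1+r)^n - 1) / r
Growth factor: (1 + 0.0217)^9 = 1.213139
Numerator: 1.213139 - 1 = 0.213139
FV = $2,650.00 * 0.213139 / 0.0217 = $26,028.49

$26,028.49


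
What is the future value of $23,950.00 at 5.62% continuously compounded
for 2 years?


Formula: FV = P * e^(r*t)
Exponent: r*t = 0.0562 * 2 = 0.1124
e^(0.1124) = 1.11896
FV = $23,950.00 * 1.11896 = $26,799.10

$26,799.10


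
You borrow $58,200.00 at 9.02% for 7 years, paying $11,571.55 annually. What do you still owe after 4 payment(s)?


Formula: Balance = PV*(1+r)^k - PMT*((1+r)^k - 1)/r
Growth: (1 + 0.0902)^4 = 1.412618
Accumulated factor: ((1+r)^k - 1)/r = 4.574478
Balance = $58,200.00 * 1.412618 - $11,571.55 * 4.574478
Balance = $29,280.56

$29,280.56


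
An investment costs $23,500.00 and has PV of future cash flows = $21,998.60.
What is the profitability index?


Formula: PI = PV(cash flows) / initial investment
Substituting: PI = $21,998.60 / $23,500.00
PI = 0.9361

0.9361


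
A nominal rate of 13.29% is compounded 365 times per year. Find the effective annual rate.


Formula: EAR = (1 + r/m)^m - 1
Period rate: r/m = 0.1329 / 365 = 0.000364
Compounding: (1 + 0.000364)^365 = 1.142108
EAR = 1.142108 - 1 = 0.142108

0.142108


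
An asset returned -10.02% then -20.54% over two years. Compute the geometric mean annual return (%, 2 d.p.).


Formula: Geometric mean = ((1+r1)*(1+r2))^(1/2) - 1
Product: (1 + -0.1002) * (1 + -0.2054) = 0.8998 * 0.7946 = 0.714981
Square root: 0.714981^0.5 = 0.845566
Geometric mean = 0.845566 - 1 = -0.154434
As percentage: -15.44%

-15.44%


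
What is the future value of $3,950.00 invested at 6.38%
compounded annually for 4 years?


Formula: FV = P * (1 + r)^n
Substituting: FV = $3,950.00 * (1 + 0.0638)^4
Growth factor: (1.0638)^4 = 1.280678
FV = $3,950.00 * 1.280678 = $5,058.68

$5,058.68


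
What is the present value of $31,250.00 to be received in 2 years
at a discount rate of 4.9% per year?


Formula: PV = FV / (1 + r)^n
Substituting: PV = $31,250.00 / (1 + 0.049)^2
Discount factor: (1.049)^2 = 1.100401
PV = $31,250.00 / 1.100401 = $28,398.74

$28,398.74


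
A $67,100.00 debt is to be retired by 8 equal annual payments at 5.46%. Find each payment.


Formula: PMT = PV * r / (1 - (1+r)^(-n))
Denominator: 1 - (1 + 0.0546)^(-8) = 0.346421
Numerator: $67,100.00 * 0.0546 = 3663.66
PMT = 3663.66 / 0.346421 = $10,575.73

$10,575.73


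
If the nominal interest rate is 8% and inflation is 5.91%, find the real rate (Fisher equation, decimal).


Formula: (1 + r_real) = (1 + r_nom) / (1 + inflation)
Substituting: (1 + r_real) = 1.08 / 1.0591
(1 + r_real) = 1.019734
r_real = 1.019734 - 1 = 0.019734

0.019734


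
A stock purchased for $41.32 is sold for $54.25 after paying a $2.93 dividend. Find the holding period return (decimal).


Formula: HPR = (P1 - P0 + D) / P0
Gain: $54.25 - $41.32 + $2.93 = $15.86
HPR = $15.86 / $41.32 = 0.3838

0.3838


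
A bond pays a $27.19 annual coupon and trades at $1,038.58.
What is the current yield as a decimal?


Formula: Current yield = annual coupon / price
Substituting: CY = $27.19 / $1,038.58
CY = 0.02618

0.02618


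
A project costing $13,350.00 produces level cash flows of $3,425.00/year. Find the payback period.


Formula: Payback = investment / annual cash flow
Substituting: Payback = $13,350.00 / $3,425.00
Payback = 3.8978 years

3.8978 years


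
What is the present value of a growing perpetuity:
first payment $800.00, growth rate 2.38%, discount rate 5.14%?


Formula: PV = C / (r - g)
Spread: r - g = 0.0514 - 0.0238 = 0.0276
Substituting: PV = $800.00 / 0.0276
PV = $28,985.51

$28,985.51


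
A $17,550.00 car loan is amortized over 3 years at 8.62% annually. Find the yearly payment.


Formula: PMT = PV * r / (1 - (1+r)^(-n))
Denominator: 1 - (1 + 0.0862)^(-3) = 0.219684
Numerator: $17,550.00 * 0.0862 = 1512.81
PMT = 1512.81 / 0.219684 = $6,886.31

$6,886.31


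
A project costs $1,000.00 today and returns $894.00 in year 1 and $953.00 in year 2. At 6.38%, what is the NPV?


Formula: NPV = C0 + C1/(1+r) + C2/(1+r)^2
Discount C1: $894.00 / (1 + 0.0638) = $840.38
Discount C2: $953.00 / (1 + 0.0638)^2 = $842.12
NPV = -$1,000.00 + $840.38 + $842.12 = $682.50

$682.50


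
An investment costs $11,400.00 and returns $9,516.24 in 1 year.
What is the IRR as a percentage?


Formula: IRR = C1/C0 - 1
Substituting: IRR = $9,516.24 / $11,400.00 - 1
Ratio: 0.834758 - 1 = -0.165242
IRR = -16.5242%

-16.5242%


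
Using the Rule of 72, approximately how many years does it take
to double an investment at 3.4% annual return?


Formula: Years ≈ 72 / r
Substituting: Years ≈ 72 / 3.4
Years ≈ 21.2

21.2 years


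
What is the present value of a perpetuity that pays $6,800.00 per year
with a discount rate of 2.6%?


Formula: PV = C / r
Substituting: PV = $6,800.00 / 0.026
PV = $261,538.46

$261,538.46


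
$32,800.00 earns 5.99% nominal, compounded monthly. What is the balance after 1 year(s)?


Formula: FV = P * (1 + r/m)^(m*t)
Period rate: r/m = 0.0599 / 12 = 0.004992
Total periods: m*t = 12 * 1 = 12
Growth factor: (1 + 0.004992)^12 = 1.061572
FV = $32,800.00 * 1.061572 = $34,819.57

$34,819.57


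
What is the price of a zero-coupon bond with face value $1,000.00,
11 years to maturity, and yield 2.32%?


Formula: Price = FV / (1 + r)^n
Substituting: Price = $1,000.00 / (1 + 0.0232)^11
Discount factor: (1.0232)^11 = 1.286962
Price = $1,000.00 / 1.286962 = $777.02

$777.02


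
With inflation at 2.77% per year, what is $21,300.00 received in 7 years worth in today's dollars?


Formula: Real value = nominal / (1 + inflation)^years
Price level: (1 + 0.0277)^7 = 1.210778
Real value = $21,300.00 / 1.210778 = $17,592.00

$17,592.00


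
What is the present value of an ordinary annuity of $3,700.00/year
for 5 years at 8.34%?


Formula: PV = PMT * (1 - (1+r)^(-n)) / r
Discount factor: (1 + 0.0834)^(-5) = 0.669971
Bracket: 1 - 0.669971 = 0.330029
PV = $3,700.00 * 0.330029 / 0.0834 = $14,641.59

$14,641.59


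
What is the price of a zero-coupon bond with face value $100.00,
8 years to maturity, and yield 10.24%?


Formula: Price = FV / (1 + r)^n
Substituting: Price = $100.00 / (1 + 0.1024)^8
Discount factor: (1.1024)^8 = 2.181291
Price = $100.00 / 2.181291 = $45.84

$45.84


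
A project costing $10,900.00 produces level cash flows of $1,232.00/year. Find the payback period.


Formula: Payback = investment / annual cash flow
Substituting: Payback = $10,900.00 / $1,232.00
Payback = 8.8474 years

8.8474 years


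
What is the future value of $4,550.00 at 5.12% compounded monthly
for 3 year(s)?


Formula: FV = P * (1 + r/m)^(m*t)
Period rate: r/m = 0.0512 / 12 = 0.004267
Total periods: m*t = 12 * 3 = 36
Growth factor: (1 + 0.004267)^36 = 1.165643
FV = $4,550.00 * 1.165643 = $5,303.68

$5,303.68


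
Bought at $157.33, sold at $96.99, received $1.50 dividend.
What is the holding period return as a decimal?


Formula: HPR = (P1 - P0 + D) / P0
Gain: $96.99 - $157.33 + $1.50 = -$58.84
HPR = -$58.84 / $157.33 = -0.374

-0.374


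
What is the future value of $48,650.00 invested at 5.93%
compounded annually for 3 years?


Formula: FV = P * (1 + r)^n
Substituting: FV = $48,650.00 * (1 + 0.0593)^3
Growth factor: (1.0593)^3 = 1.188658
FV = $48,650.00 * 1.188658 = $57,828.21

$57,828.21


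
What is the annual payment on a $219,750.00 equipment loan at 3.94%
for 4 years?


Formula: PMT = PV * r / (1 - (1+r)^(-n))
Denominator: 1 - (1 + 0.0394)^(-4) = 0.14322
Numerator: $219,750.00 * 0.0394 = 8658.15
PMT = 8658.15 / 0.14322 = $60,453.36

$60,453.36


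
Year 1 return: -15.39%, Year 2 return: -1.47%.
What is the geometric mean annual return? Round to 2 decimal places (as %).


Formula: Geometric mean = ((1+r1)*(1+r2))^(1/2) - 1
Product: (1 + -0.1539) * (1 + -0.0147) = 0.8461 * 0.9853 = 0.833662
Square root: 0.833662^0.5 = 0.913051
Geometric mean = 0.913051 - 1 = -0.086949
As percentage: -8.69%

-8.69%


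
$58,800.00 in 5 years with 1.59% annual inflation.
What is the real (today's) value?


Formula: Real value = nominal / (1 + inflation)^years
Price level: (1 + 0.0159)^5 = 1.082069
Real value = $58,800.00 / 1.082069 = $54,340.36

$54,340.36


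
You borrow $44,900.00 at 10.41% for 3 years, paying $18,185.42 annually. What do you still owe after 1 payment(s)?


Formula: Balance = PV*(1+r)^k - PMT*((1+r)^k - 1)/r
Growth: (1 + 0.1041)^1 = 1.1041
Accumulated factor: ((1+r)^k - 1)/r = 1.0
Balance = $44,900.00 * 1.1041 - $18,185.42 * 1.0
Balance = $31,388.67

$31,388.67


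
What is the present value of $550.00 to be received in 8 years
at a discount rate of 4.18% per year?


Formula: PV = FV / (1 + r)^n
Substituting: PV = $550.00 / (1 + 0.0418)^8
Discount factor: (1.0418)^8 = 1.387634
PV = $550.00 / 1.387634 = $396.36

$396.36


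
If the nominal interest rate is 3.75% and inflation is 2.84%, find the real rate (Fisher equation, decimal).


Formula: (1 + r_real) = (1 + r_nom) / (1 + inflation)
Substituting: (1 + r_real) = 1.0375 / 1.0284
(1 + r_real) = 1.008849
r_real = 1.008849 - 1 = 0.008849

0.008849


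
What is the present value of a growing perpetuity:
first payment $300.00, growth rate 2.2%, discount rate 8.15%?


Formula: PV = C / (r - g)
Spread: r - g = 0.0815 - 0.022 = 0.0595
Substituting: PV = $300.00 / 0.0595
PV = $5,042.02

$5,042.02


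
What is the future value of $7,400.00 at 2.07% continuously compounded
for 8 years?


Formula: FV = P * e^(r*t)
Exponent: r*t = 0.0207 * 8 = 0.1656
e^(0.1656) = 1.180101
FV = $7,400.00 * 1.180101 = $8,732.75

$8,732.75


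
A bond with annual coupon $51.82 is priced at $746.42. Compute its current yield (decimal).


Formula: Current yield = annual coupon / price
Substituting: CY = $51.82 / $746.42
CY = 0.069425

0.069425


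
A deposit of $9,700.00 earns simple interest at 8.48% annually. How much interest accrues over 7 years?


Formula: I = P * r * t
Substituting: I = $9,700.00 * 0.0848 * 7
Step: I = $9,700.00 * 0.5936
I = $5,757.92

$5,757.92


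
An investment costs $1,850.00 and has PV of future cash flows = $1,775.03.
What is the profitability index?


Formula: PI = PV(cash flows) / initial investment
Substituting: PI = $1,775.03 / $1,850.00
PI = 0.9595

0.9595


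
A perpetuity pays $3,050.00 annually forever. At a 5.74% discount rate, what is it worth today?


Formula: PV = C / r
Substituting: PV = $3,050.00 / 0.0574
PV = $53,135.89

$53,135.89


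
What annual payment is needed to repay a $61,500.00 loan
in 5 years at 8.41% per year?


Formula: PMT = PV * r / (1 - (1+r)^(-n))
Denominator: 1 - (1 + 0.0841)^(-5) = 0.332189
Numerator: $61,500.00 * 0.0841 = 5172.15
PMT = 5172.15 / 0.332189 = $15,569.88

$15,569.88


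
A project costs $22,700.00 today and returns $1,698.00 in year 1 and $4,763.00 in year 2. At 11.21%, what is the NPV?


Formula: NPV = C0 + C1/(1+r) + C2/(1+r)^2
Discount C1: $1,698.00 / (1 + 0.1121) = $1,526.84
Discount C2: $4,763.00 / (1 + 0.1121)^2 = $3,851.17
NPV = -$22,700.00 + $1,526.84 + $3,851.17 = -$17,321.99

-$17,321.99


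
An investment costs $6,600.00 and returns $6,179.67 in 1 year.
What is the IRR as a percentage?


Formula: IRR = C1/C0 - 1
Substituting: IRR = $6,179.67 / $6,600.00 - 1
Ratio: 0.936314 - 1 = -0.063686
IRR = -6.3686%

-6.3686%


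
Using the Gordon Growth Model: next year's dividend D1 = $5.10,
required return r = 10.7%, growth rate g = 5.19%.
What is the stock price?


Formula: P = D1 / (r - g)
Spread: r - g = 0.107 - 0.0519 = 0.0551
Substituting: P = $5.10 / 0.0551
P = $92.56

$92.56


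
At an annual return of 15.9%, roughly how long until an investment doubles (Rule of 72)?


Formula: Years ≈ 72 / r
Substituting: Years ≈ 72 / 15.9
Years ≈ 4.5

4.5 years


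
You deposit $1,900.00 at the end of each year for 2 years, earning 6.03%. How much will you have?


Formula: FV = PMT * ((1+r)^n - 1) / r
Growth factor: (1 + 0.0603)^2 = 1.124236
Numerator: 1.124236 - 1 = 0.124236
FV = $1,900.00 * 0.124236 / 0.0603 = $3,914.57

$3,914.57


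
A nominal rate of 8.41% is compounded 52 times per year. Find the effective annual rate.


Formula: EAR = (1 + r/m)^m - 1
Period rate: r/m = 0.0841 / 52 = 0.001617
Compounding: (1 + 0.001617)^52 = 1.087664
EAR = 1.087664 - 1 = 0.087664

0.087664


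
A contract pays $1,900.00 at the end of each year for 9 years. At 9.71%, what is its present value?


Formula: PV = PMT * (1 - (1+r)^(-n)) / r
Discount factor: (1 + 0.0971)^(-9) = 0.434294
Bracket: 1 - 0.434294 = 0.565706
PV = $1,900.00 * 0.565706 / 0.0971 = $11,069.42

$11,069.42


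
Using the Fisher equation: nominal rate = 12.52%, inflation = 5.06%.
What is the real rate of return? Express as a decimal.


Formula: (1 + r_real) = (1 + r_nom) / (1 + inflation)
Substituting: (1 + r_real) = 1.1252 / 1.0506
(1 + r_real) = 1.071007
r_real = 1.071007 - 1 = 0.071007

0.071007


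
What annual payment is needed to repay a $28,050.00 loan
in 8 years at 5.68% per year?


Formula: PMT = PV * r / (1 - (1+r)^(-n))
Denominator: 1 - (1 + 0.0568)^(-8) = 0.357227
Numerator: $28,050.00 * 0.0568 = 1593.24
PMT = 1593.24 / 0.357227 = $4,460.02

$4,460.02


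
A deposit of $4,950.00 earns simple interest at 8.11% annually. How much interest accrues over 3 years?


Formula: I = P * r * t
Substituting: I = $4,950.00 * 0.0811 * 3
Step: I = $4,950.00 * 0.2433
I = $1,204.34

$1,204.34


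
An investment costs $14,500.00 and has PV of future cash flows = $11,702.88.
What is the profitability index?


Formula: PI = PV(cash flows) / initial investment
Substituting: PI = $11,702.88 / $14,500.00
PI = 0.8071

0.8071


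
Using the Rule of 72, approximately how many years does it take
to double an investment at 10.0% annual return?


Formula: Years ≈ 72 / r
Substituting: Years ≈ 72 / 10.0
Years ≈ 7.2

7.2 years


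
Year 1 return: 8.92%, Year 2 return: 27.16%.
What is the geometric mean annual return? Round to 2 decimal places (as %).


Formula: Geometric mean = ((1+r1)*(1+r2))^(1/2) - 1
Product: (1 + 0.0892) * (1 + 0.2716) = 1.0892 * 1.2716 = 1.385027
Square root: 1.385027^0.5 = 1.176872
Geometric mean = 1.176872 - 1 = 0.176872
As percentage: 17.69%

17.69%
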